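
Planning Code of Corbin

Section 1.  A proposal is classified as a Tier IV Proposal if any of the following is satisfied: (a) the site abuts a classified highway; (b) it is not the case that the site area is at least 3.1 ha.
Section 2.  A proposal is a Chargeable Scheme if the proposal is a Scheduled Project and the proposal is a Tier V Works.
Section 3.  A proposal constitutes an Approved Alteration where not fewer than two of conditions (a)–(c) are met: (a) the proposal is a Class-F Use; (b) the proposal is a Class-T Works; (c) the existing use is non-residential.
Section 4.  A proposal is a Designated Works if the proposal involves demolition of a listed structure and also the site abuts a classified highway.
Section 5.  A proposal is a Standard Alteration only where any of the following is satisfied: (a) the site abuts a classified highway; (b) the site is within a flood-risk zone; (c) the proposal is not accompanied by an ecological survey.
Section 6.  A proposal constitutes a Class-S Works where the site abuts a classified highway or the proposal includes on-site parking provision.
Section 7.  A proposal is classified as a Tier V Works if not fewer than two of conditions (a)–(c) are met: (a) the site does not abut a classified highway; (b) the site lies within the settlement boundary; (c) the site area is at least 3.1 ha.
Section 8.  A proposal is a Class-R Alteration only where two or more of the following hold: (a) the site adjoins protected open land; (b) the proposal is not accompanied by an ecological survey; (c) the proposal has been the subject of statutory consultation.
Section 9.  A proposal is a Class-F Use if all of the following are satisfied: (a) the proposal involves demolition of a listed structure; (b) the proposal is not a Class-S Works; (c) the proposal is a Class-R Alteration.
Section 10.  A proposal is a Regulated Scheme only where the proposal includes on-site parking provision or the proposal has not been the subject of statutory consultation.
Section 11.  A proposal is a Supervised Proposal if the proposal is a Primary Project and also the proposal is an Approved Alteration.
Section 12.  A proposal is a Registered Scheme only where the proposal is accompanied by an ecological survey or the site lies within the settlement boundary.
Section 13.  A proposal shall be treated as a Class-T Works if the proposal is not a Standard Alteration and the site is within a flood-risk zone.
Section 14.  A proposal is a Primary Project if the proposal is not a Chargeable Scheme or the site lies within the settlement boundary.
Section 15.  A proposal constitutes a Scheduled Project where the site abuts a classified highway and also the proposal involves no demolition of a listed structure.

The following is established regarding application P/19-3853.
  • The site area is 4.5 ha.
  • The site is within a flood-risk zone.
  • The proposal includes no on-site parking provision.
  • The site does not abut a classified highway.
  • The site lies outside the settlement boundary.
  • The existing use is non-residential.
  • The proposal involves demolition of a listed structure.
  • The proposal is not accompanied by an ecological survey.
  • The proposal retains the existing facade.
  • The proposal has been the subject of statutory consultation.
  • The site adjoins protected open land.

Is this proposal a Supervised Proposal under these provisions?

Yes

section 15 — Scheduled Project: [the site abuts a classified highway? no] AND [the proposal involves no demolition of a listed structure? no] → not satisfied.
section 7 — Tier V Works: the site does not abut a classified highway? yes; the site lies within the settlement boundary? no; site area: 4.5 ha ≥ 3.1 ha? yes — 2 of 3 hold (need ≥2) → satisfied.
section 2 — Chargeable Scheme: [Scheduled Project (section 15)? no] AND [Tier V Works (section 7)? yes] → not satisfied.
section 14 — Primary Project: [not a Chargeable Scheme (section 2)? yes] OR [the site lies within the settlement boundary? no] → satisfied.
section 6 — Class-S Works: [the site abuts a classified highway? no] OR [the proposal includes on-site parking provision? no] → not satisfied.
section 8 — Class-R Alteration: the site adjoins protected open land? yes; the proposal is not accompanied by an ecological survey? yes; the proposal has been the subject of statutory consultation? yes — 3 of 3 hold (need ≥2) → satisfied.
section 9 — Class-F Use: [the proposal involves demolition of a listed structure? yes] AND [not a Class-S Works (section 6)? yes] AND [Class-R Alteration (section 8)? yes] → satisfied.
section 5 — Standard Alteration: [the site abuts a classified highway? no] OR [the site is within a flood-risk zone? yes] OR [the proposal is not accompanied by an ecological survey? yes] → satisfied.
section 13 — Class-T Works: [not a Standard Alteration (section 5)? no] AND [the site is within a flood-risk zone? yes] → not satisfied.
section 3 — Approved Alteration: Class-F Use (section 9)? yes; Class-T Works (section 13)? no; the existing use is non-residential? yes — 2 of 3 hold (need ≥2) → satisfied.
section 11 — Supervised Proposal: [Primary Project (section 14)? yes] AND [Approved Alteration (section 3)? yes] → satisfied.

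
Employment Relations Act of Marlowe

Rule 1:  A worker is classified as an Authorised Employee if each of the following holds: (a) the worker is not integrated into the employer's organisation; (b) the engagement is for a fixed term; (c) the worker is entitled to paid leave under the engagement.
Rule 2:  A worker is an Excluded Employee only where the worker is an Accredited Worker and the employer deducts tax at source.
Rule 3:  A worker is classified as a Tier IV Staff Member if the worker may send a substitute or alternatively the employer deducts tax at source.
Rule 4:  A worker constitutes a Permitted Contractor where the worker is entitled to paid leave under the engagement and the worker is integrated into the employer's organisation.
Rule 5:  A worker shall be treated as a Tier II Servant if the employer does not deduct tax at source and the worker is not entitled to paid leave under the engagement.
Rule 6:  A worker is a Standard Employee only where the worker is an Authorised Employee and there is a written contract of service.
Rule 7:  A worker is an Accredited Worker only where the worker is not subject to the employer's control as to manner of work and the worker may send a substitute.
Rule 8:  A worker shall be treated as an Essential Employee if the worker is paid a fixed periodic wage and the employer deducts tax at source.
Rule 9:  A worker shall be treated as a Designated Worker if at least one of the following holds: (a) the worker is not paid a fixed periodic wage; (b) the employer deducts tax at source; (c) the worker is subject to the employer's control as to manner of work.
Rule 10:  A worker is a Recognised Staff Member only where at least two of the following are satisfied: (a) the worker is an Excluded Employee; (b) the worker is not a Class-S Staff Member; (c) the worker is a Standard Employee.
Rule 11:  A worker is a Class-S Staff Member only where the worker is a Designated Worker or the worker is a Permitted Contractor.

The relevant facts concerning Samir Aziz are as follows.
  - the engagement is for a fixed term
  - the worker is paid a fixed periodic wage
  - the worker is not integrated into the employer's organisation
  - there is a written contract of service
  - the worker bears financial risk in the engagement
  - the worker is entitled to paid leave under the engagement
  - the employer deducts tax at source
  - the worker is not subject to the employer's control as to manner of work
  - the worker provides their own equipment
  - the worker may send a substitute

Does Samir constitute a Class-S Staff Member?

rule 9 — Designated Worker: [the worker is not paid a fixed periodic wage? no] OR [the employer deducts tax at source? yes] OR [the worker is subject to the employer's control as to manner of work? no] → satisfied.
rule 4 — Permitted Contractor: [the worker is entitled to paid leave under the engagement? yes] AND [the worker is integrated into the employer's organisation? no] → not satisfied.
rule 11 — Class-S Staff Member: [Designated Worker (rule 9)? yes] OR [Permitted Contractor (rule 4)? no] → satisfied.

Yes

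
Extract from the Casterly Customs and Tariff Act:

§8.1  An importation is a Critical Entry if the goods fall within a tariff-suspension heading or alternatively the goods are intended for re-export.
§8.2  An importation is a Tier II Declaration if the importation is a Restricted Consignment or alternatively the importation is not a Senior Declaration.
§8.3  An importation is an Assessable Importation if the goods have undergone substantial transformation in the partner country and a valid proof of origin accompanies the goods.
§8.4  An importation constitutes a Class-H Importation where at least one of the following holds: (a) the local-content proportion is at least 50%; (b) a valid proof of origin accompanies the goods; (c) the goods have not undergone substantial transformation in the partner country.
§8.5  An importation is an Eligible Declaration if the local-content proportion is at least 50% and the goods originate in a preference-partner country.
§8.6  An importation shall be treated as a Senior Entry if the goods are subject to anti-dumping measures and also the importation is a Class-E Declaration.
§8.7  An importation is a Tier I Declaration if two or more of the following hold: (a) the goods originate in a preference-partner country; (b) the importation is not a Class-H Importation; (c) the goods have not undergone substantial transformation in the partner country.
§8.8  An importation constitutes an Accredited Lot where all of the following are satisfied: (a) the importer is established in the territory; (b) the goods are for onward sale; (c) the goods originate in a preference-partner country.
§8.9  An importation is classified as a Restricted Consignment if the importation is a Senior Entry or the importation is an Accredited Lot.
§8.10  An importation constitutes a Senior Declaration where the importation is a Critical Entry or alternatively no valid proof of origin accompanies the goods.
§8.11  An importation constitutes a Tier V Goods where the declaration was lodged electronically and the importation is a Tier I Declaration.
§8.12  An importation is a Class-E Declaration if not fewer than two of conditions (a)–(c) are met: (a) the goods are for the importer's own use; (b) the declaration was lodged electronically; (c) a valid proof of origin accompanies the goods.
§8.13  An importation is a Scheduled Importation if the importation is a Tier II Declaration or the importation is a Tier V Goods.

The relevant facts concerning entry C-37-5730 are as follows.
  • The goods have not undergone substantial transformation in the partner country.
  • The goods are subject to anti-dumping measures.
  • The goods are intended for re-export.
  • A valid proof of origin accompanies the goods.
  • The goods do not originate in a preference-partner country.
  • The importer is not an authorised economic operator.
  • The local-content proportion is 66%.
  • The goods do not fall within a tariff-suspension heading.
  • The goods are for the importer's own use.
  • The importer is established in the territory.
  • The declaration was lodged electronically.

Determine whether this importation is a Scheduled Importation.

§8.12 — Class-E Declaration: the goods are for the importer's own use? yes; the declaration was lodged electronically? yes; a valid proof of origin accompanies the goods? yes — 3 of 3 hold (need ≥2) → satisfied.
§8.6 — Senior Entry: [the goods are subject to anti-dumping measures? yes] AND [Class-E Declaration (§8.12)? yes] → satisfied.
§8.8 — Accredited Lot: [the importer is established in the territory? yes] AND [the goods are for onward sale? no] AND [the goods originate in a preference-partner country? no] → not satisfied.
§8.9 — Restricted Consignment: [Senior Entry (§8.6)? yes] OR [Accredited Lot (§8.8)? no] → satisfied.
§8.1 — Critical Entry: [the goods fall within a tariff-suspension heading? no] OR [the goods are intended for re-export? yes] → satisfied.
§8.10 — Senior Declaration: [Critical Entry (§8.1)? yes] OR [no valid proof of origin accompanies the goods? no] → satisfied.
§8.2 — Tier II Declaration: [Restricted Consignment (§8.9)? yes] OR [not a Senior Declaration (§8.10)? no] → satisfied.
§8.4 — Class-H Importation: [local-content proportion: 66% ≥ 50%? yes] OR [a valid proof of origin accompanies the goods? yes] OR [the goods have not undergone substantial transformation in the partner country? yes] → satisfied.
§8.7 — Tier I Declaration: the goods originate in a preference-partner country? no; not a Class-H Importation (§8.4)? no; the goods have not undergone substantial transformation in the partner country? yes — 1 of 3 hold (need ≥2) → not satisfied.
§8.11 — Tier V Goods: [the declaration was lodged electronically? yes] AND [Tier I Declaration (§8.7)? no] → not satisfied.
§8.13 — Scheduled Importation: [Tier II Declaration (§8.2)? yes] OR [Tier V Goods (§8.11)? no] → satisfied.

Yes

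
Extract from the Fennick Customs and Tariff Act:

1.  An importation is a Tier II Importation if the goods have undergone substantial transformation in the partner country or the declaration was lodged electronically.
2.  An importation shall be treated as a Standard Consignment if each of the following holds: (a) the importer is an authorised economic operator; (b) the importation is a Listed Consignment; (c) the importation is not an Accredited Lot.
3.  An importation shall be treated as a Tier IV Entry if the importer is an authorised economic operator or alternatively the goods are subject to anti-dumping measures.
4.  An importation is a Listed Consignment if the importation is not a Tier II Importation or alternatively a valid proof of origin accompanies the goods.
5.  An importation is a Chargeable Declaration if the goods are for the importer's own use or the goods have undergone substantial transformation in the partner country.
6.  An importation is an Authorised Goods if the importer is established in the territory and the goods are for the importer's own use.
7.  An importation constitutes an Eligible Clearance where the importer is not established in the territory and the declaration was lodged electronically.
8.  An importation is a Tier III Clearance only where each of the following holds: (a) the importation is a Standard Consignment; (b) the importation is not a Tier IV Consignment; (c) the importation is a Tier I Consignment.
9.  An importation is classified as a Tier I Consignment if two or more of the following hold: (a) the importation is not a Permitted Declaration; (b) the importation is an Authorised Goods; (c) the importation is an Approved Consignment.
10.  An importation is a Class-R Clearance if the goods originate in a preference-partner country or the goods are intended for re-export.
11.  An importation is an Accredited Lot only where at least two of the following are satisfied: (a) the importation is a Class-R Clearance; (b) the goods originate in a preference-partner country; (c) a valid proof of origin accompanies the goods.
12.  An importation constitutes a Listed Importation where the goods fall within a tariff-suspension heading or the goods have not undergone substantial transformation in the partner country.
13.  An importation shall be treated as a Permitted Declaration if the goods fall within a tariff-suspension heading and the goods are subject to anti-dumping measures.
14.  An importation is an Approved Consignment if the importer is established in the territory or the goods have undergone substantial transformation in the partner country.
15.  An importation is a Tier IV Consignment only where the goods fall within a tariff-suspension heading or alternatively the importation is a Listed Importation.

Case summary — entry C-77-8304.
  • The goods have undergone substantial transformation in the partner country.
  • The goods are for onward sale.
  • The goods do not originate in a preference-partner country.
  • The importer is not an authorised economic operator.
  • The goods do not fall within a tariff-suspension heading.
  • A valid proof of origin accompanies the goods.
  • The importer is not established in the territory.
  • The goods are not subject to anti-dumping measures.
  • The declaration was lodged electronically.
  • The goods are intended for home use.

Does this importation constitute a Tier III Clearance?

No

Under paragraph 1: the goods have undergone substantial transformation in the partner country? yes; or the declaration was lodged electronically? yes. So the importation is a Tier II Importation.
Under paragraph 4: not a Tier II Importation (paragraph 1)? no; or a valid proof of origin accompanies the goods? yes. So the importation is a Listed Consignment.
Under paragraph 10: the goods originate in a preference-partner country? no; or the goods are intended for re-export? no. So the importation is not a Class-R Clearance.
Under paragraph 11: Class-R Clearance (paragraph 10)? no; the goods originate in a preference-partner country? no; a valid proof of origin accompanies the goods? yes — 1 of 3 hold (need ≥2) → not satisfied.
Under paragraph 2: the importer is an authorised economic operator? no; and Listed Consignment (paragraph 4)? yes; and not an Accredited Lot (paragraph 11)? yes. So the importation is not a Standard Consignment.
Under paragraph 12: the goods fall within a tariff-suspension heading? no; or the goods have not undergone substantial transformation in the partner country? no. So the importation is not a Listed Importation.
Under paragraph 15: the goods fall within a tariff-suspension heading? no; or Listed Importation (paragraph 12)? no. So the importation is not a Tier IV Consignment.
Under paragraph 13: the goods fall within a tariff-suspension heading? no; and the goods are subject to anti-dumping measures? no. So the importation is not a Permitted Declaration.
Under paragraph 6: the importer is established in the territory? no; and the goods are for the importer's own use? no. So the importation is not an Authorised Goods.
Under paragraph 14: the importer is established in the territory? no; or the goods have undergone substantial transformation in the partner country? yes. So the importation is an Approved Consignment.
Under paragraph 9: not a Permitted Declaration (paragraph 13)? yes; Authorised Goods (paragraph 6)? no; Approved Consignment (paragraph 14)? yes — 2 of 3 hold (need ≥2) → satisfied.
Under paragraph 8: Standard Consignment (paragraph 2)? no; and not a Tier IV Consignment (paragraph 15)? yes; and Tier I Consignment (paragraph 9)? yes. So the importation is not a Tier III Clearance.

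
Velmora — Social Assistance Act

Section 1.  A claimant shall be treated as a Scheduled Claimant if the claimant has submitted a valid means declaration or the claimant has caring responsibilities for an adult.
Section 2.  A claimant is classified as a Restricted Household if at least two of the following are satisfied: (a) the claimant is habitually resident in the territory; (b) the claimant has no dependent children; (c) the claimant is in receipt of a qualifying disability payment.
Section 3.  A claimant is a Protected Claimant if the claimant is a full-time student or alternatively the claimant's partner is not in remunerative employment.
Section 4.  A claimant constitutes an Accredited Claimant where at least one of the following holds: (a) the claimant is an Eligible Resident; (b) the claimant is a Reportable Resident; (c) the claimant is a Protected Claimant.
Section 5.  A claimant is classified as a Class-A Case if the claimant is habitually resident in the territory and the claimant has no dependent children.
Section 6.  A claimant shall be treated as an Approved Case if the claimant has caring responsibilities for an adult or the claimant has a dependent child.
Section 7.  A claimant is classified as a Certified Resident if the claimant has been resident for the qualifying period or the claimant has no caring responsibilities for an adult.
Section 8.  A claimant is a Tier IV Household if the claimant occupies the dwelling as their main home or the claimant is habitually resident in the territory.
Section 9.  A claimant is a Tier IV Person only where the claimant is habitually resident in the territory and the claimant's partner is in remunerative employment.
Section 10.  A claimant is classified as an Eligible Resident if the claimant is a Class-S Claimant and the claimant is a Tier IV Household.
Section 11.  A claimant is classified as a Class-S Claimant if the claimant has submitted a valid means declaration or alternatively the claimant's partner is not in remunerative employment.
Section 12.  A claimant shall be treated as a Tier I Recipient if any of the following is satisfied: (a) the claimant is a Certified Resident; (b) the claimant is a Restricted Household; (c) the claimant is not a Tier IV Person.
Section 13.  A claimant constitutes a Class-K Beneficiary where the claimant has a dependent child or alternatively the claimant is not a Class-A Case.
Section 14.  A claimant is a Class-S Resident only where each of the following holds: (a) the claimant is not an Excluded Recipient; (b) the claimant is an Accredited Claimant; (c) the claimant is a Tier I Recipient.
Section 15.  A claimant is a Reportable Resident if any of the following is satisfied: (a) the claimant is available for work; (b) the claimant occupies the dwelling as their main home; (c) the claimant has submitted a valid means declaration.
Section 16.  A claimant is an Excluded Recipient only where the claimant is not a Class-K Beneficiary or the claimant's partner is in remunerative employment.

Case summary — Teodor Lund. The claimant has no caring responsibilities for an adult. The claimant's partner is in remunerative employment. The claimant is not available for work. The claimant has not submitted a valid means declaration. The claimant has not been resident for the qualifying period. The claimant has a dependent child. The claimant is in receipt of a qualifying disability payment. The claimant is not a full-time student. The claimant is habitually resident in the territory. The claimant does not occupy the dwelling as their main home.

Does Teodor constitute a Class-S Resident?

Under section 5: the claimant is habitually resident in the territory? yes; and the claimant has no dependent children? no. So the claimant is not a Class-A Case.
Under section 13: the claimant has a dependent child? yes; or not a Class-A Case (section 5)? yes. So the claimant is a Class-K Beneficiary.
Under section 16: not a Class-K Beneficiary (section 13)? no; or the claimant's partner is in remunerative employment? yes. So the claimant is an Excluded Recipient.
Under section 11: the claimant has submitted a valid means declaration? no; or the claimant's partner is not in remunerative employment? no. So the claimant is not a Class-S Claimant.
Under section 8: the claimant occupies the dwelling as their main home? no; or the claimant is habitually resident in the territory? yes. So the claimant is a Tier IV Household.
Under section 10: Class-S Claimant (section 11)? no; and Tier IV Household (section 8)? yes. So the claimant is not an Eligible Resident.
Under section 15: the claimant is available for work? no; or the claimant occupies the dwelling as their main home? no; or the claimant has submitted a valid means declaration? no. So the claimant is not a Reportable Resident.
Under section 3: the claimant is a full-time student? no; or the claimant's partner is not in remunerative employment? no. So the claimant is not a Protected Claimant.
Under section 4: Eligible Resident (section 10)? no; or Reportable Resident (section 15)? no; or Protected Claimant (section 3)? no. So the claimant is not an Accredited Claimant.
Under section 7: the claimant has been resident for the qualifying period? no; or the claimant has no caring responsibilities for an adult? yes. So the claimant is a Certified Resident.
Under section 2: the claimant is habitually resident in the territory? yes; the claimant has no dependent children? no; the claimant is in receipt of a qualifying disability payment? yes — 2 of 3 hold (need ≥2) → satisfied.
Under section 9: the claimant is habitually resident in the territory? yes; and the claimant's partner is in remunerative employment? yes. So the claimant is a Tier IV Person.
Under section 12: Certified Resident (section 7)? yes; or Restricted Household (section 2)? yes; or not a Tier IV Person (section 9)? no. So the claimant is a Tier I Recipient.
Under section 14: not an Excluded Recipient (section 16)? no; and Accredited Claimant (section 4)? no; and Tier I Recipient (section 12)? yes. So the claimant is not a Class-S Resident.

No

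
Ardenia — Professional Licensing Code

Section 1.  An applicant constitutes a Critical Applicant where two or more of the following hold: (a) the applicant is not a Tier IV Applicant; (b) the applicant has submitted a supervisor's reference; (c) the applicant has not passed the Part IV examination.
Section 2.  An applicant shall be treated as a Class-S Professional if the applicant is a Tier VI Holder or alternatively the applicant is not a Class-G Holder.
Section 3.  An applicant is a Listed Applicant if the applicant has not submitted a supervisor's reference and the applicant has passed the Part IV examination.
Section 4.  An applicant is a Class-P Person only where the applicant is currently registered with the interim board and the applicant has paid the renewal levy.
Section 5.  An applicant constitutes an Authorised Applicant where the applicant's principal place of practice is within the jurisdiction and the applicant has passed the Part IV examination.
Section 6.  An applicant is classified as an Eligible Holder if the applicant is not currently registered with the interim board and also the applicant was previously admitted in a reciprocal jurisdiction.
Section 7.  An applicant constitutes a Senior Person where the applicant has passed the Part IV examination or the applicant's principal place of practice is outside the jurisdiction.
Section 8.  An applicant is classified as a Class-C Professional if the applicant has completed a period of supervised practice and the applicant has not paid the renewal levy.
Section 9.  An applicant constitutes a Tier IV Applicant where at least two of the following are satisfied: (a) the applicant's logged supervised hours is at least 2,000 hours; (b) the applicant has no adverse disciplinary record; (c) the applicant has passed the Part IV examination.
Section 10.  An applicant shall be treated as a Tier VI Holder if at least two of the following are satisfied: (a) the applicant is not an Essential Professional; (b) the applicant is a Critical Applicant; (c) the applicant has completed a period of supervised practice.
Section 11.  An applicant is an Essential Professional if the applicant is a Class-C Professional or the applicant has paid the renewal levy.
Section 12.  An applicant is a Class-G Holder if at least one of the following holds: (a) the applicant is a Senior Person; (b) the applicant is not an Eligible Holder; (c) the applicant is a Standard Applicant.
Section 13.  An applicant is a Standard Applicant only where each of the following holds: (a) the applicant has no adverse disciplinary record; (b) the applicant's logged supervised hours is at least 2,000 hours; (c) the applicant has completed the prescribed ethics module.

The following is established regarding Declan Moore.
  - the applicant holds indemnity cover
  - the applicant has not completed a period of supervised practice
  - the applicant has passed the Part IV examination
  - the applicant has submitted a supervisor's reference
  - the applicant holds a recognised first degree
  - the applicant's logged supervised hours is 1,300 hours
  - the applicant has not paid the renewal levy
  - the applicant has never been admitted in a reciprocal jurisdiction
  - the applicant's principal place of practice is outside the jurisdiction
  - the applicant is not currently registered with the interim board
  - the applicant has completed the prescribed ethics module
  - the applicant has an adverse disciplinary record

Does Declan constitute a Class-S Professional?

section 8 — Class-C Professional: [the applicant has completed a period of supervised practice? no] AND [the applicant has not paid the renewal levy? yes] → not satisfied.
section 11 — Essential Professional: [Class-C Professional (section 8)? no] OR [the applicant has paid the renewal levy? no] → not satisfied.
section 9 — Tier IV Applicant: applicant's logged supervised hours: 1,300 hours ≥ 2,000 hours? no; the applicant has no adverse disciplinary record? no; the applicant has passed the Part IV examination? yes — 1 of 3 hold (need ≥2) → not satisfied.
section 1 — Critical Applicant: not a Tier IV Applicant (section 9)? yes; the applicant has submitted a supervisor's reference? yes; the applicant has not passed the Part IV examination? no — 2 of 3 hold (need ≥2) → satisfied.
section 10 — Tier VI Holder: not an Essential Professional (section 11)? yes; Critical Applicant (section 1)? yes; the applicant has completed a period of supervised practice? no — 2 of 3 hold (need ≥2) → satisfied.
section 7 — Senior Person: [the applicant has passed the Part IV examination? yes] OR [the applicant's principal place of practice is outside the jurisdiction? yes] → satisfied.
section 6 — Eligible Holder: [the applicant is not currently registered with the interim board? yes] AND [the applicant was previously admitted in a reciprocal jurisdiction? no] → not satisfied.
section 13 — Standard Applicant: [the applicant has no adverse disciplinary record? no] AND [applicant's logged supervised hours: 1,300 hours ≥ 2,000 hours? no] AND [the applicant has completed the prescribed ethics module? yes] → not satisfied.
section 12 — Class-G Holder: [Senior Person (section 7)? yes] OR [not an Eligible Holder (section 6)? yes] OR [Standard Applicant (section 13)? no] → satisfied.
section 2 — Class-S Professional: [Tier VI Holder (section 10)? yes] OR [not a Class-G Holder (section 12)? no] → satisfied.

Yes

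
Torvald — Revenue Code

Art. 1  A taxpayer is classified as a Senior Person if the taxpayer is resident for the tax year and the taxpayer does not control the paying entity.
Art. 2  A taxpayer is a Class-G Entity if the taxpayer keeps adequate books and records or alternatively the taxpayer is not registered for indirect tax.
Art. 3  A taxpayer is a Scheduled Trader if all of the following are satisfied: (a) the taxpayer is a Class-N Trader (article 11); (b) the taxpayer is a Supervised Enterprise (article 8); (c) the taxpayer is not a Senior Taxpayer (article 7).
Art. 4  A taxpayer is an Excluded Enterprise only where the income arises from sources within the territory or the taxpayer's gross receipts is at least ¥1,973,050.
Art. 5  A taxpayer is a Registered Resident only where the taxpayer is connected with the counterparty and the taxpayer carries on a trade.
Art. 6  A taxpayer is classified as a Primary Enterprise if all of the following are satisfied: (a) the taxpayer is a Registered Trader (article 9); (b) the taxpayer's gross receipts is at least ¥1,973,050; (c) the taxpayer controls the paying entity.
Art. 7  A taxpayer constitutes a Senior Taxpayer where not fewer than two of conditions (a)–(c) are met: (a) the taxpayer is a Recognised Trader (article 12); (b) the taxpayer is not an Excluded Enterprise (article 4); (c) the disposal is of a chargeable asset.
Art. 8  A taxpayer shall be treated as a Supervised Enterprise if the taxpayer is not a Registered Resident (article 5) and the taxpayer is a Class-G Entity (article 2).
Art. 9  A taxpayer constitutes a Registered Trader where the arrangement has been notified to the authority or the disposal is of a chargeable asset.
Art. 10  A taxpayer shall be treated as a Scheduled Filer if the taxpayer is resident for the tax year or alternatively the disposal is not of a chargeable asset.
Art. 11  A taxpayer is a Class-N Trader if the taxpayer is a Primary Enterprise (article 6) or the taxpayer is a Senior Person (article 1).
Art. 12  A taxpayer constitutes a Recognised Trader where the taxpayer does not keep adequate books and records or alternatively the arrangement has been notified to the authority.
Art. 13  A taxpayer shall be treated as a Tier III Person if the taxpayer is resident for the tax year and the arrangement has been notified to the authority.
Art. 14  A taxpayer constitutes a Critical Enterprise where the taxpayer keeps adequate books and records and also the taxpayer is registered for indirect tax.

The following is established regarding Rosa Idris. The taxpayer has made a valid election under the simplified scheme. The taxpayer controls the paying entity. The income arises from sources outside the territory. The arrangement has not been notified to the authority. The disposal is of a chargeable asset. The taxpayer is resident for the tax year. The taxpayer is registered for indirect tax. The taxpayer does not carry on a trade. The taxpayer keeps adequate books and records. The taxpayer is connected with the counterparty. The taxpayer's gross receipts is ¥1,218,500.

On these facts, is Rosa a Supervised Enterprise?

Yes

article 5 — Registered Resident: [the taxpayer is connected with the counterparty? yes] AND [the taxpayer carries on a trade? no] → not satisfied.
article 2 — Class-G Entity: [the taxpayer keeps adequate books and records? yes] OR [the taxpayer is not registered for indirect tax? no] → satisfied.
article 8 — Supervised Enterprise: [not a Registered Resident (article 5)? yes] AND [Class-G Entity (article 2)? yes] → satisfied.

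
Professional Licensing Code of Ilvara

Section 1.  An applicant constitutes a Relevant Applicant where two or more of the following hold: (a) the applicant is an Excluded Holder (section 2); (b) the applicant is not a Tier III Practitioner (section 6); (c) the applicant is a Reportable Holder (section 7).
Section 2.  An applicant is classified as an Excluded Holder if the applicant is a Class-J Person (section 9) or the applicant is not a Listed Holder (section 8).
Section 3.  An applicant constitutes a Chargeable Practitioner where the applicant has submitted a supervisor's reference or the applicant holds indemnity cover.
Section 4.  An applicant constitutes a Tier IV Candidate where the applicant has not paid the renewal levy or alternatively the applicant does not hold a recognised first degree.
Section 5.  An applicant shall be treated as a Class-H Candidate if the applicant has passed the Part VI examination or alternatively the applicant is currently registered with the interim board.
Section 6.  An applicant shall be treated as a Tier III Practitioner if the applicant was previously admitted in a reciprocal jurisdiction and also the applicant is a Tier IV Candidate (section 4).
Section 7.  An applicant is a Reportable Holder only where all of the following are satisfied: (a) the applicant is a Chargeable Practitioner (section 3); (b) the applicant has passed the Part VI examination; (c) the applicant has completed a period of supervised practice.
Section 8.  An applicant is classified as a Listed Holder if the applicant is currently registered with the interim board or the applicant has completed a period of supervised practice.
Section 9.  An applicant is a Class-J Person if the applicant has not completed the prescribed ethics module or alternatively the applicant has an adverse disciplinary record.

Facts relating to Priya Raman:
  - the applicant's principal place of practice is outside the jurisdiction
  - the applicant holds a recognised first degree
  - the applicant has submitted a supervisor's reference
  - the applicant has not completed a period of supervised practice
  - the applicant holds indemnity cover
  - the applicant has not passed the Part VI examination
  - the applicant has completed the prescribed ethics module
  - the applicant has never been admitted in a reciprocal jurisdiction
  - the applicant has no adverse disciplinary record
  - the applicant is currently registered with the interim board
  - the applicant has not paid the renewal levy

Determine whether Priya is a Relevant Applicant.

Under section 9: the applicant has not completed the prescribed ethics module? no; or the applicant has an adverse disciplinary record? no. So the applicant is not a Class-J Person.
Under section 8: the applicant is currently registered with the interim board? yes; or the applicant has completed a period of supervised practice? no. So the applicant is a Listed Holder.
Under section 2: Class-J Person (section 9)? no; or not a Listed Holder (section 8)? no. So the applicant is not an Excluded Holder.
Under section 4: the applicant has not paid the renewal levy? yes; or the applicant does not hold a recognised first degree? no. So the applicant is a Tier IV Candidate.
Under section 6: the applicant was previously admitted in a reciprocal jurisdiction? no; and Tier IV Candidate (section 4)? yes. So the applicant is not a Tier III Practitioner.
Under section 3: the applicant has submitted a supervisor's reference? yes; or the applicant holds indemnity cover? yes. So the applicant is a Chargeable Practitioner.
Under section 7: Chargeable Practitioner (section 3)? yes; and the applicant has passed the Part VI examination? no; and the applicant has completed a period of supervised practice? no. So the applicant is not a Reportable Holder.
Under section 1: Excluded Holder (section 2)? no; not a Tier III Practitioner (section 6)? yes; Reportable Holder (section 7)? no — 1 of 3 hold (need ≥2) → not satisfied.

No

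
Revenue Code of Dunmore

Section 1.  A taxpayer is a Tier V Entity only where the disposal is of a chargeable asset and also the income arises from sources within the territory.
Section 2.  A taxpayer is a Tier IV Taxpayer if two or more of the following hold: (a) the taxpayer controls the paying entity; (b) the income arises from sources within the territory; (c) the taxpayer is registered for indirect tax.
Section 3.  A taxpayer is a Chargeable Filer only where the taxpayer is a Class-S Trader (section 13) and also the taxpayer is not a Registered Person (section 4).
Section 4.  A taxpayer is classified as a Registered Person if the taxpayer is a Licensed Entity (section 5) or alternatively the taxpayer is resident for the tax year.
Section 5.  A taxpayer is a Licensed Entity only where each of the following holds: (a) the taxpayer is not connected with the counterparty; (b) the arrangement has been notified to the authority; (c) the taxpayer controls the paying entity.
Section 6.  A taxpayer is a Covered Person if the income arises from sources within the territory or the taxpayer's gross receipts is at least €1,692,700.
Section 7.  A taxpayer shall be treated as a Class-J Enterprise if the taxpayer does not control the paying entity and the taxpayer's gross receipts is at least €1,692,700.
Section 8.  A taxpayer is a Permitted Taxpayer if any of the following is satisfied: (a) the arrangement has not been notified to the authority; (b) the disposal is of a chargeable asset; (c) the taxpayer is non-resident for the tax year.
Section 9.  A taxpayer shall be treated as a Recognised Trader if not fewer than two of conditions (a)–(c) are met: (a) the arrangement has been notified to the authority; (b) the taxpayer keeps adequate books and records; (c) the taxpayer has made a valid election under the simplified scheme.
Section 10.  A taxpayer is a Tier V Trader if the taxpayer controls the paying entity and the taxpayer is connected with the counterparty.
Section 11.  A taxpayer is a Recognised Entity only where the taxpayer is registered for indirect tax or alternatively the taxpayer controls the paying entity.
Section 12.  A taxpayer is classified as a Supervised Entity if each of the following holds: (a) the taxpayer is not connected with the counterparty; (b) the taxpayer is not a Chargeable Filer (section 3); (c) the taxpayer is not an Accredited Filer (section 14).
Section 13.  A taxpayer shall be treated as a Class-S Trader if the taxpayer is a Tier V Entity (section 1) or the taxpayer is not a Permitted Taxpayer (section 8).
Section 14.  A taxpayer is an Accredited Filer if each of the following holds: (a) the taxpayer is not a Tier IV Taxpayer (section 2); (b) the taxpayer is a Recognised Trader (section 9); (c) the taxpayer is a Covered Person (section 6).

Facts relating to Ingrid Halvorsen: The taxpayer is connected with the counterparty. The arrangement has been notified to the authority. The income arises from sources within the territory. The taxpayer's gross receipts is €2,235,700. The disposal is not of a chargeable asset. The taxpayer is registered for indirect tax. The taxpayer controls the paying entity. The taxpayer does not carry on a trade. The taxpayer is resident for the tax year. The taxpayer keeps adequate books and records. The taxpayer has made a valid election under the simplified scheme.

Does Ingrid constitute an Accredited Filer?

section 2 — Tier IV Taxpayer: the taxpayer controls the paying entity? yes; the income arises from sources within the territory? yes; the taxpayer is registered for indirect tax? yes — 3 of 3 hold (need ≥2) → satisfied.
section 9 — Recognised Trader: the arrangement has been notified to the authority? yes; the taxpayer keeps adequate books and records? yes; the taxpayer has made a valid election under the simplified scheme? yes — 3 of 3 hold (need ≥2) → satisfied.
section 6 — Covered Person: [the income arises from sources within the territory? yes] OR [taxpayer's gross receipts: €2,235,700 ≥ €1,692,700? yes] → satisfied.
section 14 — Accredited Filer: [not a Tier IV Taxpayer (section 2)? no] AND [Recognised Trader (section 9)? yes] AND [Covered Person (section 6)? yes] → not satisfied.

No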